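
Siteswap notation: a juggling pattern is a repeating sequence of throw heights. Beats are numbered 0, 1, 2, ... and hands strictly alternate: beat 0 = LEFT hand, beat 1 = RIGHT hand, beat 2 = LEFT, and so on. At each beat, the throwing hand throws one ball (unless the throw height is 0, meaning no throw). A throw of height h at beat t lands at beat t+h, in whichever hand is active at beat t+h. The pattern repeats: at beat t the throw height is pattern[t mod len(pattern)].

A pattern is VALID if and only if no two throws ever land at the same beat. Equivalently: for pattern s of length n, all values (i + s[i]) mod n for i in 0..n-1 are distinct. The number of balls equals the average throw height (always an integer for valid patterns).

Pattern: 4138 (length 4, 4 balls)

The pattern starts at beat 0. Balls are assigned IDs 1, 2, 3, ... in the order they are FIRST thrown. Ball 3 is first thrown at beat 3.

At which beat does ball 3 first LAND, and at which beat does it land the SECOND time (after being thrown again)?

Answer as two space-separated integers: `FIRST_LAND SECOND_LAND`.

Beat 0 (L): throw ball1 h=4 -> lands@4:L; in-air after throw: [b1@4:L]
Beat 1 (R): throw ball2 h=1 -> lands@2:L; in-air after throw: [b2@2:L b1@4:L]
Beat 2 (L): throw ball2 h=3 -> lands@5:R; in-air after throw: [b1@4:L b2@5:R]
Beat 3 (R): throw ball3 h=8 -> lands@11:R; in-air after throw: [b1@4:L b2@5:R b3@11:R]
Beat 4 (L): throw ball1 h=4 -> lands@8:L; in-air after throw: [b2@5:R b1@8:L b3@11:R]
Beat 5 (R): throw ball2 h=1 -> lands@6:L; in-air after throw: [b2@6:L b1@8:L b3@11:R]
Beat 6 (L): throw ball2 h=3 -> lands@9:R; in-air after throw: [b1@8:L b2@9:R b3@11:R]
Beat 7 (R): throw ball4 h=8 -> lands@15:R; in-air after throw: [b1@8:L b2@9:R b3@11:R b4@15:R]
Beat 8 (L): throw ball1 h=4 -> lands@12:L; in-air after throw: [b2@9:R b3@11:R b1@12:L b4@15:R]
Beat 9 (R): throw ball2 h=1 -> lands@10:L; in-air after throw: [b2@10:L b3@11:R b1@12:L b4@15:R]
Beat 10 (L): throw ball2 h=3 -> lands@13:R; in-air after throw: [b3@11:R b1@12:L b2@13:R b4@15:R]
Beat 11 (R): throw ball3 h=8 -> lands@19:R; in-air after throw: [b1@12:L b2@13:R b4@15:R b3@19:R]
Beat 12 (L): throw ball1 h=4 -> lands@16:L; in-air after throw: [b2@13:R b4@15:R b1@16:L b3@19:R]
Beat 13 (R): throw ball2 h=1 -> lands@14:L; in-air after throw: [b2@14:L b4@15:R b1@16:L b3@19:R]
Beat 14 (L): throw ball2 h=3 -> lands@17:R; in-air after throw: [b4@15:R b1@16:L b2@17:R b3@19:R]
Ball 3: thrown@3 h=8 -> first land @11; rethrown@11 h=8 -> second land @19

Answer: 11 19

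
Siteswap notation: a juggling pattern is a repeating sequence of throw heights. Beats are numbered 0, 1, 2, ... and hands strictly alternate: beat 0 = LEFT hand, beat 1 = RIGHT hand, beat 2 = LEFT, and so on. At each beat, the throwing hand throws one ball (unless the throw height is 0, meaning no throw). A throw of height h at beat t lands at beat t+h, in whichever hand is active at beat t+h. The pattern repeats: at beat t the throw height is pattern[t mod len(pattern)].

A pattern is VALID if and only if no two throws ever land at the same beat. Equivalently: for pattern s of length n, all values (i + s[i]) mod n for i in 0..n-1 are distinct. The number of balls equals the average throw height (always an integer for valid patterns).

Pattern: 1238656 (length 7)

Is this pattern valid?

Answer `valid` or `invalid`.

i=0: (i + s[i]) mod n = (0 + 1) mod 7 = 1
i=1: (i + s[i]) mod n = (1 + 2) mod 7 = 3
i=2: (i + s[i]) mod n = (2 + 3) mod 7 = 5
i=3: (i + s[i]) mod n = (3 + 8) mod 7 = 4
i=4: (i + s[i]) mod n = (4 + 6) mod 7 = 3
i=5: (i + s[i]) mod n = (5 + 5) mod 7 = 3
i=6: (i + s[i]) mod n = (6 + 6) mod 7 = 5
Residues: [1, 3, 5, 4, 3, 3, 5], distinct: False

Answer: invalid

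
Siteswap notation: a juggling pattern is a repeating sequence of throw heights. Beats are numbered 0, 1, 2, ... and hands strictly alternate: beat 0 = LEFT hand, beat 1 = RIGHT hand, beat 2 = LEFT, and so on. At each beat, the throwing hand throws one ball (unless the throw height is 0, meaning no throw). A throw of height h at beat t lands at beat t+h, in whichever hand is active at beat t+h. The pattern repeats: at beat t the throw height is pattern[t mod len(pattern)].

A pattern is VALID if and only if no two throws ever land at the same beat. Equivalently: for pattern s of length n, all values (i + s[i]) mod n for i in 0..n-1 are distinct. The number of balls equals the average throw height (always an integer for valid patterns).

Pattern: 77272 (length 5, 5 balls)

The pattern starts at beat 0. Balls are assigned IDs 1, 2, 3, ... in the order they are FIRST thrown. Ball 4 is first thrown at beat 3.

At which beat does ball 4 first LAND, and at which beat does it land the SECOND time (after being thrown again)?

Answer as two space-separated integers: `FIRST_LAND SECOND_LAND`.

Beat 0 (L): throw ball1 h=7 -> lands@7:R; in-air after throw: [b1@7:R]
Beat 1 (R): throw ball2 h=7 -> lands@8:L; in-air after throw: [b1@7:R b2@8:L]
Beat 2 (L): throw ball3 h=2 -> lands@4:L; in-air after throw: [b3@4:L b1@7:R b2@8:L]
Beat 3 (R): throw ball4 h=7 -> lands@10:L; in-air after throw: [b3@4:L b1@7:R b2@8:L b4@10:L]
Beat 4 (L): throw ball3 h=2 -> lands@6:L; in-air after throw: [b3@6:L b1@7:R b2@8:L b4@10:L]
Beat 5 (R): throw ball5 h=7 -> lands@12:L; in-air after throw: [b3@6:L b1@7:R b2@8:L b4@10:L b5@12:L]
Beat 6 (L): throw ball3 h=7 -> lands@13:R; in-air after throw: [b1@7:R b2@8:L b4@10:L b5@12:L b3@13:R]
Beat 7 (R): throw ball1 h=2 -> lands@9:R; in-air after throw: [b2@8:L b1@9:R b4@10:L b5@12:L b3@13:R]
Beat 8 (L): throw ball2 h=7 -> lands@15:R; in-air after throw: [b1@9:R b4@10:L b5@12:L b3@13:R b2@15:R]
Beat 9 (R): throw ball1 h=2 -> lands@11:R; in-air after throw: [b4@10:L b1@11:R b5@12:L b3@13:R b2@15:R]
Beat 10 (L): throw ball4 h=7 -> lands@17:R; in-air after throw: [b1@11:R b5@12:L b3@13:R b2@15:R b4@17:R]
Beat 11 (R): throw ball1 h=7 -> lands@18:L; in-air after throw: [b5@12:L b3@13:R b2@15:R b4@17:R b1@18:L]
Beat 12 (L): throw ball5 h=2 -> lands@14:L; in-air after throw: [b3@13:R b5@14:L b2@15:R b4@17:R b1@18:L]
Beat 13 (R): throw ball3 h=7 -> lands@20:L; in-air after throw: [b5@14:L b2@15:R b4@17:R b1@18:L b3@20:L]
Beat 14 (L): throw ball5 h=2 -> lands@16:L; in-air after throw: [b2@15:R b5@16:L b4@17:R b1@18:L b3@20:L]
Beat 15 (R): throw ball2 h=7 -> lands@22:L; in-air after throw: [b5@16:L b4@17:R b1@18:L b3@20:L b2@22:L]
Beat 16 (L): throw ball5 h=7 -> lands@23:R; in-air after throw: [b4@17:R b1@18:L b3@20:L b2@22:L b5@23:R]
Beat 17 (R): throw ball4 h=2 -> lands@19:R; in-air after throw: [b1@18:L b4@19:R b3@20:L b2@22:L b5@23:R]
Ball 4: thrown@3 h=7 -> first land @10; rethrown@10 h=7 -> second land @17

Answer: 10 17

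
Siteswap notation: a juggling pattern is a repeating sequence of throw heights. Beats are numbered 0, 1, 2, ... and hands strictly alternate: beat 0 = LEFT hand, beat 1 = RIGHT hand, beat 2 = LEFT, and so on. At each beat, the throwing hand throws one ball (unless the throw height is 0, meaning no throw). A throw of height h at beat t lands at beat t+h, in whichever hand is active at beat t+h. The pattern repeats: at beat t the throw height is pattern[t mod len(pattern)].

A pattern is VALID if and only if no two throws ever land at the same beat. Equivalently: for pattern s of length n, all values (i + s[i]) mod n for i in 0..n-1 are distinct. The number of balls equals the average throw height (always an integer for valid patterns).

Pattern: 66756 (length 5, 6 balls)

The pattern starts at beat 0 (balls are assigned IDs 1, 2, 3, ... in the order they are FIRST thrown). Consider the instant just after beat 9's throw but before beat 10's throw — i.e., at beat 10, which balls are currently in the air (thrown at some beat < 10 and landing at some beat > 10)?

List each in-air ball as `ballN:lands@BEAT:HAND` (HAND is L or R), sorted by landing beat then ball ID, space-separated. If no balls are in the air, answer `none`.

Answer: ball6:lands@11:R ball1:lands@12:L ball4:lands@13:R ball2:lands@14:L ball3:lands@15:R

Derivation:
Beat 0 (L): throw ball1 h=6 -> lands@6:L; in-air after throw: [b1@6:L]
Beat 1 (R): throw ball2 h=6 -> lands@7:R; in-air after throw: [b1@6:L b2@7:R]
Beat 2 (L): throw ball3 h=7 -> lands@9:R; in-air after throw: [b1@6:L b2@7:R b3@9:R]
Beat 3 (R): throw ball4 h=5 -> lands@8:L; in-air after throw: [b1@6:L b2@7:R b4@8:L b3@9:R]
Beat 4 (L): throw ball5 h=6 -> lands@10:L; in-air after throw: [b1@6:L b2@7:R b4@8:L b3@9:R b5@10:L]
Beat 5 (R): throw ball6 h=6 -> lands@11:R; in-air after throw: [b1@6:L b2@7:R b4@8:L b3@9:R b5@10:L b6@11:R]
Beat 6 (L): throw ball1 h=6 -> lands@12:L; in-air after throw: [b2@7:R b4@8:L b3@9:R b5@10:L b6@11:R b1@12:L]
Beat 7 (R): throw ball2 h=7 -> lands@14:L; in-air after throw: [b4@8:L b3@9:R b5@10:L b6@11:R b1@12:L b2@14:L]
Beat 8 (L): throw ball4 h=5 -> lands@13:R; in-air after throw: [b3@9:R b5@10:L b6@11:R b1@12:L b4@13:R b2@14:L]
Beat 9 (R): throw ball3 h=6 -> lands@15:R; in-air after throw: [b5@10:L b6@11:R b1@12:L b4@13:R b2@14:L b3@15:R]
Beat 10 (L): throw ball5 h=6 -> lands@16:L; in-air after throw: [b6@11:R b1@12:L b4@13:R b2@14:L b3@15:R b5@16:L]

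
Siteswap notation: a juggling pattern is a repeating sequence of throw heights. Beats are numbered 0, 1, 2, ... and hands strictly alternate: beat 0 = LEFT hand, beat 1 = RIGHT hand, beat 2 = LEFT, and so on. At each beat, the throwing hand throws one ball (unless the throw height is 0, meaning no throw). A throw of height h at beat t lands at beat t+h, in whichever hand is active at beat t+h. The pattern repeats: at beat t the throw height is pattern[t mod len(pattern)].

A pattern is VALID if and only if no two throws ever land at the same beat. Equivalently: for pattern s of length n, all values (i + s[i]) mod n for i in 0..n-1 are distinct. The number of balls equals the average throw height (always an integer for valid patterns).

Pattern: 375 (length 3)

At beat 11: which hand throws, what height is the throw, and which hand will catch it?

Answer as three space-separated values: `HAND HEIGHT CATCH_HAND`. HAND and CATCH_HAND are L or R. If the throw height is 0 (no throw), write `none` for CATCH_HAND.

Beat 11: 11 mod 2 = 1, so hand = R
Throw height = pattern[11 mod 3] = pattern[2] = 5
Lands at beat 11+5=16, 16 mod 2 = 0, so catch hand = L

Answer: R 5 L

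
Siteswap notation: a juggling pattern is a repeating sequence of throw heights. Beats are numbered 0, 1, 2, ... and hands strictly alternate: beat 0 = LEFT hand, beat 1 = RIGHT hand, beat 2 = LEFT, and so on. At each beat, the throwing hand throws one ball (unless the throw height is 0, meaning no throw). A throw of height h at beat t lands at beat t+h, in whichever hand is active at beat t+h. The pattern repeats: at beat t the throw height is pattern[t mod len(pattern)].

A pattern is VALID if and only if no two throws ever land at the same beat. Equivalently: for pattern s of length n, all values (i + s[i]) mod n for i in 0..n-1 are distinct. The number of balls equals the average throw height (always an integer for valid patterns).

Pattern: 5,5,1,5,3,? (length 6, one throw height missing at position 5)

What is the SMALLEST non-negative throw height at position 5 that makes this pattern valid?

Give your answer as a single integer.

Answer: 5

Derivation:
i=0: (0 + 5) mod 6 = 5
i=1: (1 + 5) mod 6 = 0
i=2: (2 + 1) mod 6 = 3
i=3: (3 + 5) mod 6 = 2
i=4: (4 + 3) mod 6 = 1
i=5: s[i]=? (unknown)
Known residues: [0, 1, 2, 3, 5]; need a permutation of 0..5, so missing residue r = 4
Need (5 + s) mod 6 = 4; smallest s = (4 - 5) mod 6 = 5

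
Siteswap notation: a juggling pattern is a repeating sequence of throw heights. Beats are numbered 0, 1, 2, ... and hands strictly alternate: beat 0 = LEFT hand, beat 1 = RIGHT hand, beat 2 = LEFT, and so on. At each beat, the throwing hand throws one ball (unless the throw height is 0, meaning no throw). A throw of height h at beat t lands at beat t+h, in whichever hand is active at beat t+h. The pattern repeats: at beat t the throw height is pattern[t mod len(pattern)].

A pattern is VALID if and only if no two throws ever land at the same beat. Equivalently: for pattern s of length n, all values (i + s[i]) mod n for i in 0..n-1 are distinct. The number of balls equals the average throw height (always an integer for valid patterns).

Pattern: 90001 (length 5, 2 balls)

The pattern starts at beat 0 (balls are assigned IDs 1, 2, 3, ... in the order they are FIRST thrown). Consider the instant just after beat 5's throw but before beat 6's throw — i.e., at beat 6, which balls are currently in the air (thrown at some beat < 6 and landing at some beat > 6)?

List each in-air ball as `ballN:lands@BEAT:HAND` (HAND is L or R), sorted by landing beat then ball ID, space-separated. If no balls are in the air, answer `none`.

Beat 0 (L): throw ball1 h=9 -> lands@9:R; in-air after throw: [b1@9:R]
Beat 4 (L): throw ball2 h=1 -> lands@5:R; in-air after throw: [b2@5:R b1@9:R]
Beat 5 (R): throw ball2 h=9 -> lands@14:L; in-air after throw: [b1@9:R b2@14:L]

Answer: ball1:lands@9:R ball2:lands@14:L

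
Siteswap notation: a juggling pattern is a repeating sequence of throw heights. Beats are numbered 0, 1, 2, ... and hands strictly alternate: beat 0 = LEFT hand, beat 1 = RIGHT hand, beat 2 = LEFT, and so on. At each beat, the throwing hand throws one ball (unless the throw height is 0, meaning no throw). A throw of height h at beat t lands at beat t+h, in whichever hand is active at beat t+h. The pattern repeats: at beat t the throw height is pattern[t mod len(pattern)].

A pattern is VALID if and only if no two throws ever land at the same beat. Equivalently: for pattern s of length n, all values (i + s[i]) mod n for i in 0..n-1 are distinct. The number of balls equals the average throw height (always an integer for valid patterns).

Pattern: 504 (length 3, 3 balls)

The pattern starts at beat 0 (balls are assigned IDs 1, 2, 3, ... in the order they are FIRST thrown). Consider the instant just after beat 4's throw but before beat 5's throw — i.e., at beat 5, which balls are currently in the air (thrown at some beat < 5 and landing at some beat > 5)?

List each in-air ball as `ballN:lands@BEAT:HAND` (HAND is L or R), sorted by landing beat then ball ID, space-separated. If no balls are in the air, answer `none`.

Beat 0 (L): throw ball1 h=5 -> lands@5:R; in-air after throw: [b1@5:R]
Beat 2 (L): throw ball2 h=4 -> lands@6:L; in-air after throw: [b1@5:R b2@6:L]
Beat 3 (R): throw ball3 h=5 -> lands@8:L; in-air after throw: [b1@5:R b2@6:L b3@8:L]
Beat 5 (R): throw ball1 h=4 -> lands@9:R; in-air after throw: [b2@6:L b3@8:L b1@9:R]

Answer: ball2:lands@6:L ball3:lands@8:L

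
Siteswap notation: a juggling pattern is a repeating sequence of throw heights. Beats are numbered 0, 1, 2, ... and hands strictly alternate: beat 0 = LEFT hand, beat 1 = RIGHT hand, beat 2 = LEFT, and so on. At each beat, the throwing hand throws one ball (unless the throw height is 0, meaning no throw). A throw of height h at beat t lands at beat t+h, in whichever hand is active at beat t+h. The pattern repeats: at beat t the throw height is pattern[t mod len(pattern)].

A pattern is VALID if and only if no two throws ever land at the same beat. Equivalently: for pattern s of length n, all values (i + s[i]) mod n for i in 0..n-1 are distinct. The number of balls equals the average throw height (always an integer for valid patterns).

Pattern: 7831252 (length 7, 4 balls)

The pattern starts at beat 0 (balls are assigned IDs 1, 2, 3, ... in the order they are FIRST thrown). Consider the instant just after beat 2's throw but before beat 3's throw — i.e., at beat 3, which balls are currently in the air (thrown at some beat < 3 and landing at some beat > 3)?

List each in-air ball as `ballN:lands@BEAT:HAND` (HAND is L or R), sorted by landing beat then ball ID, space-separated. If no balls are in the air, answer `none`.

Answer: ball3:lands@5:R ball1:lands@7:R ball2:lands@9:R

Derivation:
Beat 0 (L): throw ball1 h=7 -> lands@7:R; in-air after throw: [b1@7:R]
Beat 1 (R): throw ball2 h=8 -> lands@9:R; in-air after throw: [b1@7:R b2@9:R]
Beat 2 (L): throw ball3 h=3 -> lands@5:R; in-air after throw: [b3@5:R b1@7:R b2@9:R]
Beat 3 (R): throw ball4 h=1 -> lands@4:L; in-air after throw: [b4@4:L b3@5:R b1@7:R b2@9:R]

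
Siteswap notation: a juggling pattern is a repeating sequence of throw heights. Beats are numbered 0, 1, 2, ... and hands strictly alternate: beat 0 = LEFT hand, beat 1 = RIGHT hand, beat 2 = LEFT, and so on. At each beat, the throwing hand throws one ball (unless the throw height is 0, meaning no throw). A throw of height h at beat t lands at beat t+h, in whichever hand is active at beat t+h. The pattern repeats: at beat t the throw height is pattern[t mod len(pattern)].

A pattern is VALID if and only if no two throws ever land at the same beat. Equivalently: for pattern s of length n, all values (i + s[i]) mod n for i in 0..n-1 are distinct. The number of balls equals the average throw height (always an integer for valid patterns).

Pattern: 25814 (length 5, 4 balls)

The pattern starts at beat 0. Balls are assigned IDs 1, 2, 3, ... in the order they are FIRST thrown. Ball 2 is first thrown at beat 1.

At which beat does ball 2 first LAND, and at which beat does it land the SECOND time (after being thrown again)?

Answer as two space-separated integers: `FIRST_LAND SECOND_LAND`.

Answer: 6 11

Derivation:
Beat 0 (L): throw ball1 h=2 -> lands@2:L; in-air after throw: [b1@2:L]
Beat 1 (R): throw ball2 h=5 -> lands@6:L; in-air after throw: [b1@2:L b2@6:L]
Beat 2 (L): throw ball1 h=8 -> lands@10:L; in-air after throw: [b2@6:L b1@10:L]
Beat 3 (R): throw ball3 h=1 -> lands@4:L; in-air after throw: [b3@4:L b2@6:L b1@10:L]
Beat 4 (L): throw ball3 h=4 -> lands@8:L; in-air after throw: [b2@6:L b3@8:L b1@10:L]
Beat 5 (R): throw ball4 h=2 -> lands@7:R; in-air after throw: [b2@6:L b4@7:R b3@8:L b1@10:L]
Beat 6 (L): throw ball2 h=5 -> lands@11:R; in-air after throw: [b4@7:R b3@8:L b1@10:L b2@11:R]
Beat 7 (R): throw ball4 h=8 -> lands@15:R; in-air after throw: [b3@8:L b1@10:L b2@11:R b4@15:R]
Beat 8 (L): throw ball3 h=1 -> lands@9:R; in-air after throw: [b3@9:R b1@10:L b2@11:R b4@15:R]
Beat 9 (R): throw ball3 h=4 -> lands@13:R; in-air after throw: [b1@10:L b2@11:R b3@13:R b4@15:R]
Beat 10 (L): throw ball1 h=2 -> lands@12:L; in-air after throw: [b2@11:R b1@12:L b3@13:R b4@15:R]
Beat 11 (R): throw ball2 h=5 -> lands@16:L; in-air after throw: [b1@12:L b3@13:R b4@15:R b2@16:L]
Ball 2: thrown@1 h=5 -> first land @6; rethrown@6 h=5 -> second land @11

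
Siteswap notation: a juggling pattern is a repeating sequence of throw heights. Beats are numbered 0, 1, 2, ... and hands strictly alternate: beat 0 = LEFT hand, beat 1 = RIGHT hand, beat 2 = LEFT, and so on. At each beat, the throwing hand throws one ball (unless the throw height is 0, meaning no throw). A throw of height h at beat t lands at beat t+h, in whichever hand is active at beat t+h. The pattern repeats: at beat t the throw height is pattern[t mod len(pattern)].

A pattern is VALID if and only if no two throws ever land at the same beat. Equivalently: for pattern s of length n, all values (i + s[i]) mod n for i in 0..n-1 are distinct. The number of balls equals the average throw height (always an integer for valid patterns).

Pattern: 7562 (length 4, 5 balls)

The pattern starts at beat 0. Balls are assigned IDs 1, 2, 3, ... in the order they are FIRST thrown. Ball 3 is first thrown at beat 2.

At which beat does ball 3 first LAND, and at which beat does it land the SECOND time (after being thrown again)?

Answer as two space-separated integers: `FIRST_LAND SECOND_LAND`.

Answer: 8 15

Derivation:
Beat 0 (L): throw ball1 h=7 -> lands@7:R; in-air after throw: [b1@7:R]
Beat 1 (R): throw ball2 h=5 -> lands@6:L; in-air after throw: [b2@6:L b1@7:R]
Beat 2 (L): throw ball3 h=6 -> lands@8:L; in-air after throw: [b2@6:L b1@7:R b3@8:L]
Beat 3 (R): throw ball4 h=2 -> lands@5:R; in-air after throw: [b4@5:R b2@6:L b1@7:R b3@8:L]
Beat 4 (L): throw ball5 h=7 -> lands@11:R; in-air after throw: [b4@5:R b2@6:L b1@7:R b3@8:L b5@11:R]
Beat 5 (R): throw ball4 h=5 -> lands@10:L; in-air after throw: [b2@6:L b1@7:R b3@8:L b4@10:L b5@11:R]
Beat 6 (L): throw ball2 h=6 -> lands@12:L; in-air after throw: [b1@7:R b3@8:L b4@10:L b5@11:R b2@12:L]
Beat 7 (R): throw ball1 h=2 -> lands@9:R; in-air after throw: [b3@8:L b1@9:R b4@10:L b5@11:R b2@12:L]
Beat 8 (L): throw ball3 h=7 -> lands@15:R; in-air after throw: [b1@9:R b4@10:L b5@11:R b2@12:L b3@15:R]
Beat 9 (R): throw ball1 h=5 -> lands@14:L; in-air after throw: [b4@10:L b5@11:R b2@12:L b1@14:L b3@15:R]
Beat 10 (L): throw ball4 h=6 -> lands@16:L; in-air after throw: [b5@11:R b2@12:L b1@14:L b3@15:R b4@16:L]
Beat 11 (R): throw ball5 h=2 -> lands@13:R; in-air after throw: [b2@12:L b5@13:R b1@14:L b3@15:R b4@16:L]
Beat 12 (L): throw ball2 h=7 -> lands@19:R; in-air after throw: [b5@13:R b1@14:L b3@15:R b4@16:L b2@19:R]
Ball 3: thrown@2 h=6 -> first land @8; rethrown@8 h=7 -> second land @15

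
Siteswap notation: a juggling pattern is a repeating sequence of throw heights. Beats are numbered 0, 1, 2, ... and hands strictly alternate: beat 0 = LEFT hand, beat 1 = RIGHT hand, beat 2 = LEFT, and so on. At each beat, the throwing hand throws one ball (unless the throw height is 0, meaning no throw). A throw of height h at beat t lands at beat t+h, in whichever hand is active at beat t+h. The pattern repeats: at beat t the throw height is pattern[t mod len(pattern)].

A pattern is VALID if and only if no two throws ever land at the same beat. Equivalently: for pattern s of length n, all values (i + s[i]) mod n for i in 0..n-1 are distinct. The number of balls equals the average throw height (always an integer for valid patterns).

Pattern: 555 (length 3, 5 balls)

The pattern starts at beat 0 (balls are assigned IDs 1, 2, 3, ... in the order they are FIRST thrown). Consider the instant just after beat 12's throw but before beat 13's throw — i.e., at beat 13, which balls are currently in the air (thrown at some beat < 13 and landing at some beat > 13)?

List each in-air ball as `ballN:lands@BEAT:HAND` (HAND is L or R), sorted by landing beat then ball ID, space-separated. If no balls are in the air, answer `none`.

Answer: ball5:lands@14:L ball1:lands@15:R ball2:lands@16:L ball3:lands@17:R

Derivation:
Beat 0 (L): throw ball1 h=5 -> lands@5:R; in-air after throw: [b1@5:R]
Beat 1 (R): throw ball2 h=5 -> lands@6:L; in-air after throw: [b1@5:R b2@6:L]
Beat 2 (L): throw ball3 h=5 -> lands@7:R; in-air after throw: [b1@5:R b2@6:L b3@7:R]
Beat 3 (R): throw ball4 h=5 -> lands@8:L; in-air after throw: [b1@5:R b2@6:L b3@7:R b4@8:L]
Beat 4 (L): throw ball5 h=5 -> lands@9:R; in-air after throw: [b1@5:R b2@6:L b3@7:R b4@8:L b5@9:R]
Beat 5 (R): throw ball1 h=5 -> lands@10:L; in-air after throw: [b2@6:L b3@7:R b4@8:L b5@9:R b1@10:L]
Beat 6 (L): throw ball2 h=5 -> lands@11:R; in-air after throw: [b3@7:R b4@8:L b5@9:R b1@10:L b2@11:R]
Beat 7 (R): throw ball3 h=5 -> lands@12:L; in-air after throw: [b4@8:L b5@9:R b1@10:L b2@11:R b3@12:L]
Beat 8 (L): throw ball4 h=5 -> lands@13:R; in-air after throw: [b5@9:R b1@10:L b2@11:R b3@12:L b4@13:R]
Beat 9 (R): throw ball5 h=5 -> lands@14:L; in-air after throw: [b1@10:L b2@11:R b3@12:L b4@13:R b5@14:L]
Beat 10 (L): throw ball1 h=5 -> lands@15:R; in-air after throw: [b2@11:R b3@12:L b4@13:R b5@14:L b1@15:R]
Beat 11 (R): throw ball2 h=5 -> lands@16:L; in-air after throw: [b3@12:L b4@13:R b5@14:L b1@15:R b2@16:L]
Beat 12 (L): throw ball3 h=5 -> lands@17:R; in-air after throw: [b4@13:R b5@14:L b1@15:R b2@16:L b3@17:R]
Beat 13 (R): throw ball4 h=5 -> lands@18:L; in-air after throw: [b5@14:L b1@15:R b2@16:L b3@17:R b4@18:L]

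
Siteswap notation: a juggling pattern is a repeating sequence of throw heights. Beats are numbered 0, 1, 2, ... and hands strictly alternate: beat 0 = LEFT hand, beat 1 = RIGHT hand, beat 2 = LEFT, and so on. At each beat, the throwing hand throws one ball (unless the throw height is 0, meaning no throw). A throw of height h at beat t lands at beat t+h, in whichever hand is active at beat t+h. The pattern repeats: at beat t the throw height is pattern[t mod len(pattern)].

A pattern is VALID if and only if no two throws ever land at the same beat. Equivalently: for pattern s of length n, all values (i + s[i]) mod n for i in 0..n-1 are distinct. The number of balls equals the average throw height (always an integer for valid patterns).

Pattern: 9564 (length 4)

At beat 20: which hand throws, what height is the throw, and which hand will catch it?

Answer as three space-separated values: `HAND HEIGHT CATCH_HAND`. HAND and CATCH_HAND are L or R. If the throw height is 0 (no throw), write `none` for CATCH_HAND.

Answer: L 9 R

Derivation:
Beat 20: 20 mod 2 = 0, so hand = L
Throw height = pattern[20 mod 4] = pattern[0] = 9
Lands at beat 20+9=29, 29 mod 2 = 1, so catch hand = R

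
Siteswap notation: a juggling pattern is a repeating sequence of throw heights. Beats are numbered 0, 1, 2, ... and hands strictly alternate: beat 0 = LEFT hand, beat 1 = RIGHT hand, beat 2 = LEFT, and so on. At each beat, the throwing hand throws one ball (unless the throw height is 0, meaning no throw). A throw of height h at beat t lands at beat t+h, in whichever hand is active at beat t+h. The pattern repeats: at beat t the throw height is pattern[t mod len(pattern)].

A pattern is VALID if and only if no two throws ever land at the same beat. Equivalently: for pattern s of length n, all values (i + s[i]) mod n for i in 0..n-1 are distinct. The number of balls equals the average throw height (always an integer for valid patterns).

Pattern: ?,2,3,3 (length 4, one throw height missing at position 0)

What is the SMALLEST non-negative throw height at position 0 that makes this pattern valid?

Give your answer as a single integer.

Answer: 0

Derivation:
i=0: s[i]=? (unknown)
i=1: (1 + 2) mod 4 = 3
i=2: (2 + 3) mod 4 = 1
i=3: (3 + 3) mod 4 = 2
Known residues: [1, 2, 3]; need a permutation of 0..3, so missing residue r = 0
Need (0 + s) mod 4 = 0; smallest s = (0 - 0) mod 4 = 0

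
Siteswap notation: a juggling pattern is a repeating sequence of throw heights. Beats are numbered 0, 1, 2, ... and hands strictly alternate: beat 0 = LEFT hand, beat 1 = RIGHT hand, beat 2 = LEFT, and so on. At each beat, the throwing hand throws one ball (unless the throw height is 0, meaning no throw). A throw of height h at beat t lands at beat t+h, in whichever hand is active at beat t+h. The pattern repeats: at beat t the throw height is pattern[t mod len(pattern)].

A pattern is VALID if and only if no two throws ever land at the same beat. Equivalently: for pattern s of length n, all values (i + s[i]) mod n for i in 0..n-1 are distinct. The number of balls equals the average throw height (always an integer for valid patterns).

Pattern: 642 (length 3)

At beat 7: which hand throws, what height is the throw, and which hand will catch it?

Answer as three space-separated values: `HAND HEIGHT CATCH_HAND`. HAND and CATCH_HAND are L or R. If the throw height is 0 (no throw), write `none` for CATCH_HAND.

Beat 7: 7 mod 2 = 1, so hand = R
Throw height = pattern[7 mod 3] = pattern[1] = 4
Lands at beat 7+4=11, 11 mod 2 = 1, so catch hand = R

Answer: R 4 R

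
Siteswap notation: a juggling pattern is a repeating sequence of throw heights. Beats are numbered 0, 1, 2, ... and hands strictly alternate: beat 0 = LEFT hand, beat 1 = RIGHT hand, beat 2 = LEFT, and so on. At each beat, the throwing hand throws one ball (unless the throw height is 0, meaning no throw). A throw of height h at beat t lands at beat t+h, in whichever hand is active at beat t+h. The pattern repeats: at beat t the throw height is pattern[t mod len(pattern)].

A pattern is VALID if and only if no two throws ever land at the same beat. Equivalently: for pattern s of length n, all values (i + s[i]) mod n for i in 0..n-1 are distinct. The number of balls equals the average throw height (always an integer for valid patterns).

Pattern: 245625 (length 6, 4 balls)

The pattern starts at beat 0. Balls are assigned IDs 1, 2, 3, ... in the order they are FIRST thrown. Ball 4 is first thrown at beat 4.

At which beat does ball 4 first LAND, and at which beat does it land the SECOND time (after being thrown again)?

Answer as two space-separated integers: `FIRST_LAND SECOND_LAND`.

Answer: 6 8

Derivation:
Beat 0 (L): throw ball1 h=2 -> lands@2:L; in-air after throw: [b1@2:L]
Beat 1 (R): throw ball2 h=4 -> lands@5:R; in-air after throw: [b1@2:L b2@5:R]
Beat 2 (L): throw ball1 h=5 -> lands@7:R; in-air after throw: [b2@5:R b1@7:R]
Beat 3 (R): throw ball3 h=6 -> lands@9:R; in-air after throw: [b2@5:R b1@7:R b3@9:R]
Beat 4 (L): throw ball4 h=2 -> lands@6:L; in-air after throw: [b2@5:R b4@6:L b1@7:R b3@9:R]
Beat 5 (R): throw ball2 h=5 -> lands@10:L; in-air after throw: [b4@6:L b1@7:R b3@9:R b2@10:L]
Beat 6 (L): throw ball4 h=2 -> lands@8:L; in-air after throw: [b1@7:R b4@8:L b3@9:R b2@10:L]
Beat 7 (R): throw ball1 h=4 -> lands@11:R; in-air after throw: [b4@8:L b3@9:R b2@10:L b1@11:R]
Beat 8 (L): throw ball4 h=5 -> lands@13:R; in-air after throw: [b3@9:R b2@10:L b1@11:R b4@13:R]
Ball 4: thrown@4 h=2 -> first land @6; rethrown@6 h=2 -> second land @8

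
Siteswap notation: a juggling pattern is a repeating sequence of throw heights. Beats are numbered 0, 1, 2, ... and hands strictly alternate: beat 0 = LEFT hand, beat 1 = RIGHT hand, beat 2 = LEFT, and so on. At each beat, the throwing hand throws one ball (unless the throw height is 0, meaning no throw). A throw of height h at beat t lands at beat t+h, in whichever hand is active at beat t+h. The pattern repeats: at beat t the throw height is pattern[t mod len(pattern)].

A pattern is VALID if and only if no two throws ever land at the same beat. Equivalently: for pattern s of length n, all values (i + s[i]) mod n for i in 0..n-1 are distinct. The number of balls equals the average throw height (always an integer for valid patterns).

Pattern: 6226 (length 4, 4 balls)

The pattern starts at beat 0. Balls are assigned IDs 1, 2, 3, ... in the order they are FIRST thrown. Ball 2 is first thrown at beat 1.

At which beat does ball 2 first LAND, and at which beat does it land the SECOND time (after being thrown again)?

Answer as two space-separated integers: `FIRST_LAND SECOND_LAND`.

Beat 0 (L): throw ball1 h=6 -> lands@6:L; in-air after throw: [b1@6:L]
Beat 1 (R): throw ball2 h=2 -> lands@3:R; in-air after throw: [b2@3:R b1@6:L]
Beat 2 (L): throw ball3 h=2 -> lands@4:L; in-air after throw: [b2@3:R b3@4:L b1@6:L]
Beat 3 (R): throw ball2 h=6 -> lands@9:R; in-air after throw: [b3@4:L b1@6:L b2@9:R]
Beat 4 (L): throw ball3 h=6 -> lands@10:L; in-air after throw: [b1@6:L b2@9:R b3@10:L]
Beat 5 (R): throw ball4 h=2 -> lands@7:R; in-air after throw: [b1@6:L b4@7:R b2@9:R b3@10:L]
Beat 6 (L): throw ball1 h=2 -> lands@8:L; in-air after throw: [b4@7:R b1@8:L b2@9:R b3@10:L]
Beat 7 (R): throw ball4 h=6 -> lands@13:R; in-air after throw: [b1@8:L b2@9:R b3@10:L b4@13:R]
Beat 8 (L): throw ball1 h=6 -> lands@14:L; in-air after throw: [b2@9:R b3@10:L b4@13:R b1@14:L]
Beat 9 (R): throw ball2 h=2 -> lands@11:R; in-air after throw: [b3@10:L b2@11:R b4@13:R b1@14:L]
Ball 2: thrown@1 h=2 -> first land @3; rethrown@3 h=6 -> second land @9

Answer: 3 9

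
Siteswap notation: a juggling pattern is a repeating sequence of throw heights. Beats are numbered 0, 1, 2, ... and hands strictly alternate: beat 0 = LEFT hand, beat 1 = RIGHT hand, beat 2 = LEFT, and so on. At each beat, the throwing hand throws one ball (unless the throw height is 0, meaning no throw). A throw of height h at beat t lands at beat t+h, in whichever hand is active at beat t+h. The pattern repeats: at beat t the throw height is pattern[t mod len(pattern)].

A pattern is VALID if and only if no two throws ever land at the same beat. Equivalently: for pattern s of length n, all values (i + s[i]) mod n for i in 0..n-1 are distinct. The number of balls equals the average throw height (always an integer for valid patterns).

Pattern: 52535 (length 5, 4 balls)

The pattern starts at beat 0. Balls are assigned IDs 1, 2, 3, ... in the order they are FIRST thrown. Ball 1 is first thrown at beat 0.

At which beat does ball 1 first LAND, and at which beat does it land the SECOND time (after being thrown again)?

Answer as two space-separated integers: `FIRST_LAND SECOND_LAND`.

Answer: 5 10

Derivation:
Beat 0 (L): throw ball1 h=5 -> lands@5:R; in-air after throw: [b1@5:R]
Beat 1 (R): throw ball2 h=2 -> lands@3:R; in-air after throw: [b2@3:R b1@5:R]
Beat 2 (L): throw ball3 h=5 -> lands@7:R; in-air after throw: [b2@3:R b1@5:R b3@7:R]
Beat 3 (R): throw ball2 h=3 -> lands@6:L; in-air after throw: [b1@5:R b2@6:L b3@7:R]
Beat 4 (L): throw ball4 h=5 -> lands@9:R; in-air after throw: [b1@5:R b2@6:L b3@7:R b4@9:R]
Beat 5 (R): throw ball1 h=5 -> lands@10:L; in-air after throw: [b2@6:L b3@7:R b4@9:R b1@10:L]
Beat 6 (L): throw ball2 h=2 -> lands@8:L; in-air after throw: [b3@7:R b2@8:L b4@9:R b1@10:L]
Beat 7 (R): throw ball3 h=5 -> lands@12:L; in-air after throw: [b2@8:L b4@9:R b1@10:L b3@12:L]
Beat 8 (L): throw ball2 h=3 -> lands@11:R; in-air after throw: [b4@9:R b1@10:L b2@11:R b3@12:L]
Beat 9 (R): throw ball4 h=5 -> lands@14:L; in-air after throw: [b1@10:L b2@11:R b3@12:L b4@14:L]
Beat 10 (L): throw ball1 h=5 -> lands@15:R; in-air after throw: [b2@11:R b3@12:L b4@14:L b1@15:R]
Ball 1: thrown@0 h=5 -> first land @5; rethrown@5 h=5 -> second land @10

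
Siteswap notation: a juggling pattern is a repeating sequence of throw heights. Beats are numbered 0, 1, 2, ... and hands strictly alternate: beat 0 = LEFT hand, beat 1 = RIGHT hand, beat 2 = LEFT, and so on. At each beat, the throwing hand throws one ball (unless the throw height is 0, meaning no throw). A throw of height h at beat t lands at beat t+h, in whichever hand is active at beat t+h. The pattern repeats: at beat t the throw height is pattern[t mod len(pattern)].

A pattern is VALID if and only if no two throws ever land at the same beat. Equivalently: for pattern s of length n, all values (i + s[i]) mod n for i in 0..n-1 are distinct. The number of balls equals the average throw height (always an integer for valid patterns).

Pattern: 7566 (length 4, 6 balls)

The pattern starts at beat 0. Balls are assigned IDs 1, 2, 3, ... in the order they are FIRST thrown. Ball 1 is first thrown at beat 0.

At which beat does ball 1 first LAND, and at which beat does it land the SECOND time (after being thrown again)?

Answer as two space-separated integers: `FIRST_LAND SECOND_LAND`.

Beat 0 (L): throw ball1 h=7 -> lands@7:R; in-air after throw: [b1@7:R]
Beat 1 (R): throw ball2 h=5 -> lands@6:L; in-air after throw: [b2@6:L b1@7:R]
Beat 2 (L): throw ball3 h=6 -> lands@8:L; in-air after throw: [b2@6:L b1@7:R b3@8:L]
Beat 3 (R): throw ball4 h=6 -> lands@9:R; in-air after throw: [b2@6:L b1@7:R b3@8:L b4@9:R]
Beat 4 (L): throw ball5 h=7 -> lands@11:R; in-air after throw: [b2@6:L b1@7:R b3@8:L b4@9:R b5@11:R]
Beat 5 (R): throw ball6 h=5 -> lands@10:L; in-air after throw: [b2@6:L b1@7:R b3@8:L b4@9:R b6@10:L b5@11:R]
Beat 6 (L): throw ball2 h=6 -> lands@12:L; in-air after throw: [b1@7:R b3@8:L b4@9:R b6@10:L b5@11:R b2@12:L]
Beat 7 (R): throw ball1 h=6 -> lands@13:R; in-air after throw: [b3@8:L b4@9:R b6@10:L b5@11:R b2@12:L b1@13:R]
Beat 8 (L): throw ball3 h=7 -> lands@15:R; in-air after throw: [b4@9:R b6@10:L b5@11:R b2@12:L b1@13:R b3@15:R]
Beat 9 (R): throw ball4 h=5 -> lands@14:L; in-air after throw: [b6@10:L b5@11:R b2@12:L b1@13:R b4@14:L b3@15:R]
Beat 10 (L): throw ball6 h=6 -> lands@16:L; in-air after throw: [b5@11:R b2@12:L b1@13:R b4@14:L b3@15:R b6@16:L]
Beat 11 (R): throw ball5 h=6 -> lands@17:R; in-air after throw: [b2@12:L b1@13:R b4@14:L b3@15:R b6@16:L b5@17:R]
Beat 12 (L): throw ball2 h=7 -> lands@19:R; in-air after throw: [b1@13:R b4@14:L b3@15:R b6@16:L b5@17:R b2@19:R]
Beat 13 (R): throw ball1 h=5 -> lands@18:L; in-air after throw: [b4@14:L b3@15:R b6@16:L b5@17:R b1@18:L b2@19:R]
Ball 1: thrown@0 h=7 -> first land @7; rethrown@7 h=6 -> second land @13

Answer: 7 13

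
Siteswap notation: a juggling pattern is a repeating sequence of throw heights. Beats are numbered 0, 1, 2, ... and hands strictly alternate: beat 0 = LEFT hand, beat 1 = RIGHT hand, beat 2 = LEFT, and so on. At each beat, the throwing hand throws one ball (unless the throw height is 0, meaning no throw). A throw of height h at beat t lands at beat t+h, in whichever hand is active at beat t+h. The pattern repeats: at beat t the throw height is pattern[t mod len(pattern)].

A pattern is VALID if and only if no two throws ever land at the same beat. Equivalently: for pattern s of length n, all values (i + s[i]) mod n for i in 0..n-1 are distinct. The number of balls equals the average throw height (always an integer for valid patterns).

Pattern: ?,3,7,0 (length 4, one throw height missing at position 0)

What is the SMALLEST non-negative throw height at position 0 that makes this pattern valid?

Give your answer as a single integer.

i=0: s[i]=? (unknown)
i=1: (1 + 3) mod 4 = 0
i=2: (2 + 7) mod 4 = 1
i=3: (3 + 0) mod 4 = 3
Known residues: [0, 1, 3]; need a permutation of 0..3, so missing residue r = 2
Need (0 + s) mod 4 = 2; smallest s = (2 - 0) mod 4 = 2

Answer: 2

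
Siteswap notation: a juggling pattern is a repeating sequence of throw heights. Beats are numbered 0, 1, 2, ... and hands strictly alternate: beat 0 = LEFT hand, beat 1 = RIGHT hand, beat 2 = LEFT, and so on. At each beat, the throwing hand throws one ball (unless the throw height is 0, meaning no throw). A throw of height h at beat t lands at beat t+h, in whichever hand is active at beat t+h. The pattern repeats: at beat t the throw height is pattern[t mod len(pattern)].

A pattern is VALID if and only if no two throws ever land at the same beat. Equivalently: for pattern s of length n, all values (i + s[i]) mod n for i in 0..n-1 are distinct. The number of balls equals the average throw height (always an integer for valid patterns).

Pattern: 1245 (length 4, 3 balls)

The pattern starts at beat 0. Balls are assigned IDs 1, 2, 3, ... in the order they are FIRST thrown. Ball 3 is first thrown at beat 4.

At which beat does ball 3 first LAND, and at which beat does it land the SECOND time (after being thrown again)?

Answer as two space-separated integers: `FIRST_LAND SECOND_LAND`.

Beat 0 (L): throw ball1 h=1 -> lands@1:R; in-air after throw: [b1@1:R]
Beat 1 (R): throw ball1 h=2 -> lands@3:R; in-air after throw: [b1@3:R]
Beat 2 (L): throw ball2 h=4 -> lands@6:L; in-air after throw: [b1@3:R b2@6:L]
Beat 3 (R): throw ball1 h=5 -> lands@8:L; in-air after throw: [b2@6:L b1@8:L]
Beat 4 (L): throw ball3 h=1 -> lands@5:R; in-air after throw: [b3@5:R b2@6:L b1@8:L]
Beat 5 (R): throw ball3 h=2 -> lands@7:R; in-air after throw: [b2@6:L b3@7:R b1@8:L]
Beat 6 (L): throw ball2 h=4 -> lands@10:L; in-air after throw: [b3@7:R b1@8:L b2@10:L]
Beat 7 (R): throw ball3 h=5 -> lands@12:L; in-air after throw: [b1@8:L b2@10:L b3@12:L]
Ball 3: thrown@4 h=1 -> first land @5; rethrown@5 h=2 -> second land @7

Answer: 5 7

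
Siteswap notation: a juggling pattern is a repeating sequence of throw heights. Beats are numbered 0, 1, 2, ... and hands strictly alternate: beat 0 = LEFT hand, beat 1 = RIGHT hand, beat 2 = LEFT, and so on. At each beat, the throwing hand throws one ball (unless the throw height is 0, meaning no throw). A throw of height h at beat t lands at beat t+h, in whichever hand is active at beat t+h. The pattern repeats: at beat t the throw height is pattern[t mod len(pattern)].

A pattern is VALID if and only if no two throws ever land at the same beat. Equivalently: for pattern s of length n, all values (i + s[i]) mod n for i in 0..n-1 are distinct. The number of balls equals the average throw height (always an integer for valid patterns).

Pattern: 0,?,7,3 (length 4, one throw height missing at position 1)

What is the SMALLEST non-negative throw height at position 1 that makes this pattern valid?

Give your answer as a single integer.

i=0: (0 + 0) mod 4 = 0
i=1: s[i]=? (unknown)
i=2: (2 + 7) mod 4 = 1
i=3: (3 + 3) mod 4 = 2
Known residues: [0, 1, 2]; need a permutation of 0..3, so missing residue r = 3
Need (1 + s) mod 4 = 3; smallest s = (3 - 1) mod 4 = 2

Answer: 2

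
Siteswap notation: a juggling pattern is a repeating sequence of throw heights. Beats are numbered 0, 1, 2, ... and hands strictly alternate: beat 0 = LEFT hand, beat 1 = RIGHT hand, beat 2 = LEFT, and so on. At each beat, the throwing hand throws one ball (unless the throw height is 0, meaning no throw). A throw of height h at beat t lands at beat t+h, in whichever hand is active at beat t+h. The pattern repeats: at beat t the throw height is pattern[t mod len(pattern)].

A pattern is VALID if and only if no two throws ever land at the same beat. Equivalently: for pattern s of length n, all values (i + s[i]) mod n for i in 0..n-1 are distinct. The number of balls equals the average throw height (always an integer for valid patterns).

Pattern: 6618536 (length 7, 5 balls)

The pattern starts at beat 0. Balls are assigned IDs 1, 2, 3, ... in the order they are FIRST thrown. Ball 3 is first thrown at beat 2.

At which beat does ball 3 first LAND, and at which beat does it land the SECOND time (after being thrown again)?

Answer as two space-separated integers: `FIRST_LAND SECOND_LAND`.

Answer: 3 11

Derivation:
Beat 0 (L): throw ball1 h=6 -> lands@6:L; in-air after throw: [b1@6:L]
Beat 1 (R): throw ball2 h=6 -> lands@7:R; in-air after throw: [b1@6:L b2@7:R]
Beat 2 (L): throw ball3 h=1 -> lands@3:R; in-air after throw: [b3@3:R b1@6:L b2@7:R]
Beat 3 (R): throw ball3 h=8 -> lands@11:R; in-air after throw: [b1@6:L b2@7:R b3@11:R]
Beat 4 (L): throw ball4 h=5 -> lands@9:R; in-air after throw: [b1@6:L b2@7:R b4@9:R b3@11:R]
Beat 5 (R): throw ball5 h=3 -> lands@8:L; in-air after throw: [b1@6:L b2@7:R b5@8:L b4@9:R b3@11:R]
Beat 6 (L): throw ball1 h=6 -> lands@12:L; in-air after throw: [b2@7:R b5@8:L b4@9:R b3@11:R b1@12:L]
Beat 7 (R): throw ball2 h=6 -> lands@13:R; in-air after throw: [b5@8:L b4@9:R b3@11:R b1@12:L b2@13:R]
Beat 8 (L): throw ball5 h=6 -> lands@14:L; in-air after throw: [b4@9:R b3@11:R b1@12:L b2@13:R b5@14:L]
Beat 9 (R): throw ball4 h=1 -> lands@10:L; in-air after throw: [b4@10:L b3@11:R b1@12:L b2@13:R b5@14:L]
Beat 10 (L): throw ball4 h=8 -> lands@18:L; in-air after throw: [b3@11:R b1@12:L b2@13:R b5@14:L b4@18:L]
Beat 11 (R): throw ball3 h=5 -> lands@16:L; in-air after throw: [b1@12:L b2@13:R b5@14:L b3@16:L b4@18:L]
Ball 3: thrown@2 h=1 -> first land @3; rethrown@3 h=8 -> second land @11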